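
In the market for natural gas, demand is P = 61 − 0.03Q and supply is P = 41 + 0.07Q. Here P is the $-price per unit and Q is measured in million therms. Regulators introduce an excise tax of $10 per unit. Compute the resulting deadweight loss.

Competitive equilibrium: 61 − 0.03Q = 41 + 0.07Q → Q* = 200, P* = 55.
With the tax, the buyer price exceeds the seller price by 10: (61 − 0.03Q) − (41 + 0.07Q) = 10 → Q' = 100.
ΔQ = 200 − 100 = 100; the wedge equals the tax, 10.
DWL = ½ × 100 × 10 = $500 million.

$500 million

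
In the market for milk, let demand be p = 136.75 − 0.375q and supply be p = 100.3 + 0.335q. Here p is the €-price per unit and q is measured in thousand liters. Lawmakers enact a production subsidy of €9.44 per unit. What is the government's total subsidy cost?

Competitive equilibrium: 136.75 − 0.375q = 100.3 + 0.335q → q* = 51.338, p* = 117.4982.
The subsidy lowers effective supply by 9.44: p = 90.86 + 0.335q.
New quantity: 136.75 − 0.375q = 90.86 + 0.335q → q' = 64.6338.
Total subsidy cost = 9.44 × 64.6338 = €610.14 thousand.

€610.14 thousand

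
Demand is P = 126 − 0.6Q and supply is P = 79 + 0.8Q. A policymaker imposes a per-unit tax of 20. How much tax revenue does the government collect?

385.71

Competitive equilibrium: 126 − 0.6Q = 79 + 0.8Q → Q* = 33.5714, P* = 105.8571.
With the tax, the buyer price exceeds the seller price by 20: (126 − 0.6Q) − (79 + 0.8Q) = 20 → Q' = 19.2857.
Tax revenue = 20 × 19.2857 = 385.71.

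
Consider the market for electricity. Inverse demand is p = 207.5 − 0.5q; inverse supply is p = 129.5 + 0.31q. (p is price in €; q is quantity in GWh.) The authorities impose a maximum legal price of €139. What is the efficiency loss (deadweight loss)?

€1745.58

Competitive equilibrium: 207.5 − 0.5q = 129.5 + 0.31q → q* = 96.2963, p* = 159.3519.
At the ceiling p = 139, quantity supplied = (139 − 129.5)/0.31 = 30.6452.
Willingness to pay at q' = 30.6452: 207.5 − 0.5·30.6452 = 192.1774.
Δq = 96.2963 − 30.6452 = 65.6511; wedge = 192.1774 − 139 = 53.1774.
Deadweight loss = ½ × 65.6511 × 53.1774 = €1745.58.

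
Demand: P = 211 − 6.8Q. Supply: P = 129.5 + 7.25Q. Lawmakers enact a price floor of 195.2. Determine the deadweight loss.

84.94

Competitive equilibrium: 211 − 6.8Q = 129.5 + 7.25Q → Q* = 5.8007, P* = 171.5552.
At the floor P = 195.2, quantity demanded = (211 − 195.2)/6.8 = 2.3235.
Sellers' marginal cost at Q' = 2.3235: 129.5 + 7.25·2.3235 = 146.3454.
ΔQ = 5.8007 − 2.3235 = 3.4772; wedge = 195.2 − 146.3454 = 48.8546.
DWL = ½ × 3.4772 × 48.8546 = 84.94.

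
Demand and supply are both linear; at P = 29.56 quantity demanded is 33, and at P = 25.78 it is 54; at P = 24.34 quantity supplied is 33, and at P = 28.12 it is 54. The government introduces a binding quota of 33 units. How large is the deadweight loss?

37.845

Demand slope = (25.78 − 29.56)/(54 − 33) = −0.18, so P = 35.5 − 0.18Q.
Supply slope = (28.12 − 24.34)/(54 − 33) = 0.18, so P = 18.4 + 0.18Q.
Competitive equilibrium: 35.5 − 0.18Q = 18.4 + 0.18Q → Q* = 47.5, P* = 26.95.
At Q = 33: demand price = 35.5 − 0.18·33 = 29.56; supply price = 18.4 + 0.18·33 = 24.34.
ΔQ = 47.5 − 33 = 14.5; wedge = 29.56 − 24.34 = 5.22.
Deadweight loss = ½ × 14.5 × 5.22 = 37.845.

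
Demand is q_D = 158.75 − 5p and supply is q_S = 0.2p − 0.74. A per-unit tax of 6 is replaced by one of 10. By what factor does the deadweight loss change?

In inverse form: demand p = 31.75 − 0.2q, supply p = 3.7 + 5q.
Competitive equilibrium: 31.75 − 0.2q = 3.7 + 5q → q* = 5.3942, p* = 30.6712.
For a per-unit tax t: Δq = t/5.2, so DWL = ½·t·(t/5.2) = t²/10.4.
At t = 6: DWL = 3.462. At t = 10: DWL = 9.615.
Ratio = (10/6)² = 2.778.

2.778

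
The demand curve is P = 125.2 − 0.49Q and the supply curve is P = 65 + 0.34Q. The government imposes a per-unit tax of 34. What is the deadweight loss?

696.39

Competitive equilibrium: 125.2 − 0.49Q = 65 + 0.34Q → Q* = 72.53012, P* = 89.66024.
With the tax, the buyer price exceeds the seller price by 34: (125.2 − 0.49Q) − (65 + 0.34Q) = 34 → Q' = 31.56627.
ΔQ = 72.53012 − 31.56627 = 40.96385; the wedge equals the tax, 34.
DWL = ½ × 40.96385 × 34 = 696.39.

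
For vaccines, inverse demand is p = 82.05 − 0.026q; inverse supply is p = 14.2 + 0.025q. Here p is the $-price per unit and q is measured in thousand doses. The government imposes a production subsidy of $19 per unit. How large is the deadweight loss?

$3539.22 thousand

Competitive equilibrium: 82.05 − 0.026q = 14.2 + 0.025q → q* = 1330.3922, p* = 47.4598.
The subsidy lowers effective supply by 19: p = 0.025q − 4.8.
New quantity: 82.05 − 0.026q = 0.025q − 4.8 → q' = 1702.9412.
Overproduction Δq = 1702.9412 − 1330.3922 = 372.549; wedge = subsidy = 19.
Welfare loss = ½ × 372.549 × 19 = $3539.22 thousand.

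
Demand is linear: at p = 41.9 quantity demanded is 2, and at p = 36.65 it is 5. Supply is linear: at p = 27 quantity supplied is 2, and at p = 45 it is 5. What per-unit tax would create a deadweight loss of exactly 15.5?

15.5

Demand slope = (36.65 − 41.9)/(5 − 2) = −1.75, so p = 45.4 − 1.75q.
Supply slope = (45 − 27)/(5 − 2) = 6, so p = 15 + 6q.
Competitive equilibrium: 45.4 − 1.75q = 15 + 6q → q* = 3.9226, p* = 38.5355.
A tax t gives Δq = t/7.75 and wedge t, so DWL = t²/15.5.
t²/15.5 = 15.5 → t² = 240.25 → t = 15.5.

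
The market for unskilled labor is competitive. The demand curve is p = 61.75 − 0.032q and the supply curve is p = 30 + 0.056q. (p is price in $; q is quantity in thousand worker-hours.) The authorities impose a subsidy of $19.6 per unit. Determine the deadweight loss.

$2182.73 thousand

Competitive equilibrium: 61.75 − 0.032q = 30 + 0.056q → q* = 360.7955, p* = 50.2045.
The subsidy lowers effective supply by 19.6: p = 10.4 + 0.056q.
New quantity: 61.75 − 0.032q = 10.4 + 0.056q → q' = 583.5227.
Overproduction Δq = 583.5227 − 360.7955 = 222.7272; wedge = subsidy = 19.6.
The triangle = ½ × 222.7272 × 19.6 = $2182.73 thousand.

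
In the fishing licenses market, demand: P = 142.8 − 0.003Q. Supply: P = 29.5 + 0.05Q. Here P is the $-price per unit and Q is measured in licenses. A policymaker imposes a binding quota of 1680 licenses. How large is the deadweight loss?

Competitive equilibrium: 142.8 − 0.003Q = 29.5 + 0.05Q → Q* = 2137.7358, P* = 136.3868.
At Q = 1680: demand price = 142.8 − 0.003·1680 = 137.76; supply price = 29.5 + 0.05·1680 = 113.5.
ΔQ = 2137.7358 − 1680 = 457.7358; wedge = 137.76 − 113.5 = 24.26.
DWL = ½ × 457.7358 × 24.26 = $5552.34.

$5552.34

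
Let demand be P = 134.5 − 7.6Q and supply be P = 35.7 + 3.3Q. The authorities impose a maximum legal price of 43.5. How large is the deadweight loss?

Competitive equilibrium: 134.5 − 7.6Q = 35.7 + 3.3Q → Q* = 9.0642, P* = 65.6119.
At the ceiling P = 43.5, quantity supplied = (43.5 − 35.7)/3.3 = 2.3636.
Willingness to pay at Q' = 2.3636: 134.5 − 7.6·2.3636 = 116.5366.
ΔQ = 9.0642 − 2.3636 = 6.7006; wedge = 116.5366 − 43.5 = 73.0366.
DWL = ½ × 6.7006 × 73.0366 = 244.69.

244.69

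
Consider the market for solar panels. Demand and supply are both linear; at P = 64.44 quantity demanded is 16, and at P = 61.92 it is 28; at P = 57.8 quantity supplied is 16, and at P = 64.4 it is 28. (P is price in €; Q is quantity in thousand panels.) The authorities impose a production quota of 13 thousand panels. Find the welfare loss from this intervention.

Demand slope = (61.92 − 64.44)/(28 − 16) = −0.21, so P = 67.8 − 0.21Q.
Supply slope = (64.4 − 57.8)/(28 − 16) = 0.55, so P = 49 + 0.55Q.
Competitive equilibrium: 67.8 − 0.21Q = 49 + 0.55Q → Q* = 24.7368, P* = 62.6053.
At Q = 13: demand price = 67.8 − 0.21·13 = 65.07; supply price = 49 + 0.55·13 = 56.15.
ΔQ = 24.7368 − 13 = 11.7368; wedge = 65.07 − 56.15 = 8.92.
Welfare loss = ½ × 11.7368 × 8.92 = €52.35 thousand.

€52.35 thousand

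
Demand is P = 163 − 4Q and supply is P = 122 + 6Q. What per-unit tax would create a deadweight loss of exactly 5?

10

Competitive equilibrium: 163 − 4Q = 122 + 6Q → Q* = 4.1, P* = 146.6.
A tax t gives ΔQ = t/10 and wedge t, so DWL = t²/20.
t²/20 = 5 → t² = 100 → t = 10.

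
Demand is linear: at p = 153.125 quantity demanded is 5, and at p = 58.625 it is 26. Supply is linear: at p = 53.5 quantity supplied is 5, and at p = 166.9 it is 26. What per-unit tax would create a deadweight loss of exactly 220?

66

Demand slope = (58.625 − 153.125)/(26 − 5) = −4.5, so p = 175.625 − 4.5q.
Supply slope = (166.9 − 53.5)/(26 − 5) = 5.4, so p = 26.5 + 5.4q.
Competitive equilibrium: 175.625 − 4.5q = 26.5 + 5.4q → q* = 15.0631, p* = 107.8409.
A tax t gives Δq = t/9.9 and wedge t, so DWL = t²/19.8.
t²/19.8 = 220 → t² = 4356 → t = 66.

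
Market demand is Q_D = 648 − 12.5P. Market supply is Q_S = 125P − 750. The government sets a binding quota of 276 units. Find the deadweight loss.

2639.14

In inverse form: demand P = 51.84 − 0.08Q, supply P = 6 + 0.008Q.
Competitive equilibrium: 51.84 − 0.08Q = 6 + 0.008Q → Q* = 520.9091, P* = 10.1673.
At Q = 276: demand price = 51.84 − 0.08·276 = 29.76; supply price = 6 + 0.008·276 = 8.208.
ΔQ = 520.9091 − 276 = 244.9091; wedge = 29.76 − 8.208 = 21.552.
The triangle = ½ × 244.9091 × 21.552 = 2639.14.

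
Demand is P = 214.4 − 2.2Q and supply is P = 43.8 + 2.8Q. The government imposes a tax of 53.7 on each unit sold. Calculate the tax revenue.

Competitive equilibrium: 214.4 − 2.2Q = 43.8 + 2.8Q → Q* = 34.12, P* = 139.336.
With the tax, the buyer price exceeds the seller price by 53.7: (214.4 − 2.2Q) − (43.8 + 2.8Q) = 53.7 → Q' = 23.38.
Tax revenue = 53.7 × 23.38 = 1255.506.

1255.506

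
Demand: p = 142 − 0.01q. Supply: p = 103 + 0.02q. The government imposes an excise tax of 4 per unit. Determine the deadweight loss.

266.67

Competitive equilibrium: 142 − 0.01q = 103 + 0.02q → q* = 1300, p* = 129.
With the tax, the buyer price exceeds the seller price by 4: (142 − 0.01q) − (103 + 0.02q) = 4 → q' = 1166.6667.
Δq = 1300 − 1166.6667 = 133.3333; the wedge equals the tax, 4.
DWL = ½ × 133.3333 × 4 = 266.67.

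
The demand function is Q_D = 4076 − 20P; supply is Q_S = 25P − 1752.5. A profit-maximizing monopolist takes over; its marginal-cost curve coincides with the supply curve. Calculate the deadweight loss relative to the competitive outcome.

In inverse form: demand P = 203.8 − 0.05Q, supply P = 70.1 + 0.04Q.
Competitive equilibrium: 203.8 − 0.05Q = 70.1 + 0.04Q → Q* = 1485.5556, P* = 129.5222.
Marginal revenue: MR = 203.8 − 0.1Q. Set MR = MC: 203.8 − 0.1Q = 70.1 + 0.04Q → Q_m = 955.
Price P_m = 203.8 − 0.05·955 = 156.05; MC(Q_m) = 70.1 + 0.04·955 = 108.3.
Competitive Q* = 1485.5556, so ΔQ = 530.5556; wedge = 156.05 − 108.3 = 47.75.
Deadweight loss = ½ × 530.5556 × 47.75 = 12667.01.

12667.01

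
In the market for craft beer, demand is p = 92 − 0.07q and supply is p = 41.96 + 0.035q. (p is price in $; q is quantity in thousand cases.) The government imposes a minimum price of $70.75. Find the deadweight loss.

$1571.27 thousand

Competitive equilibrium: 92 − 0.07q = 41.96 + 0.035q → q* = 476.5714, p* = 58.64.
At the floor p = 70.75, quantity demanded = (92 − 70.75)/0.07 = 303.5714.
Sellers' marginal cost at q' = 303.5714: 41.96 + 0.035·303.5714 = 52.585.
Δq = 476.5714 − 303.5714 = 173; wedge = 70.75 − 52.585 = 18.165.
Welfare loss = ½ × 173 × 18.165 = $1571.27 thousand.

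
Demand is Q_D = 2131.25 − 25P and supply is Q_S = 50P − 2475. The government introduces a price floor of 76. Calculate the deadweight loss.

In inverse form: demand P = 85.25 − 0.04Q, supply P = 49.5 + 0.02Q.
Competitive equilibrium: 85.25 − 0.04Q = 49.5 + 0.02Q → Q* = 595.8333, P* = 61.4167.
At the floor P = 76, quantity demanded = (85.25 − 76)/0.04 = 231.25.
Sellers' marginal cost at Q' = 231.25: 49.5 + 0.02·231.25 = 54.125.
ΔQ = 595.8333 − 231.25 = 364.5833; wedge = 76 − 54.125 = 21.875.
Welfare loss = ½ × 364.5833 × 21.875 = 3987.63.

3987.63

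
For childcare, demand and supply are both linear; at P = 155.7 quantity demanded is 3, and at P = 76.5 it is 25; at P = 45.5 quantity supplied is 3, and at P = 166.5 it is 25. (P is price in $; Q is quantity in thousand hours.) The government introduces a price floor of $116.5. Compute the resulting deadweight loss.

$6.78 thousand

Demand slope = (76.5 − 155.7)/(25 − 3) = −3.6, so P = 166.5 − 3.6Q.
Supply slope = (166.5 − 45.5)/(25 − 3) = 5.5, so P = 29 + 5.5Q.
Competitive equilibrium: 166.5 − 3.6Q = 29 + 5.5Q → Q* = 15.1099, P* = 112.1044.
At the floor P = 116.5, quantity demanded = (166.5 − 116.5)/3.6 = 13.8889.
Sellers' marginal cost at Q' = 13.8889: 29 + 5.5·13.8889 = 105.389.
ΔQ = 15.1099 − 13.8889 = 1.221; wedge = 116.5 − 105.389 = 11.111.
The triangle = ½ × 1.221 × 11.111 = $6.78 thousand.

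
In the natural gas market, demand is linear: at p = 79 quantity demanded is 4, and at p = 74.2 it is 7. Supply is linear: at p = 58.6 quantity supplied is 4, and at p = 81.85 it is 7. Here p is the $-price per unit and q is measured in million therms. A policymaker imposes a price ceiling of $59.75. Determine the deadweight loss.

$19.33 million

Demand slope = (74.2 − 79)/(7 − 4) = −1.6, so p = 85.4 − 1.6q.
Supply slope = (81.85 − 58.6)/(7 − 4) = 7.75, so p = 27.6 + 7.75q.
Competitive equilibrium: 85.4 − 1.6q = 27.6 + 7.75q → q* = 6.1818, p* = 75.5091.
At the ceiling p = 59.75, quantity supplied = (59.75 − 27.6)/7.75 = 4.1484.
Willingness to pay at q' = 4.1484: 85.4 − 1.6·4.1484 = 78.7626.
Δq = 6.1818 − 4.1484 = 2.0334; wedge = 78.7626 − 59.75 = 19.0126.
Deadweight loss = ½ × 2.0334 × 19.0126 = $19.33 million.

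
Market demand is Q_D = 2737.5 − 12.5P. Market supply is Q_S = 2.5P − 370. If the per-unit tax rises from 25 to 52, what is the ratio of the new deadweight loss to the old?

In inverse form: demand P = 219 − 0.08Q, supply P = 148 + 0.4Q.
Competitive equilibrium: 219 − 0.08Q = 148 + 0.4Q → Q* = 147.9167, P* = 207.1667.
For a per-unit tax t: ΔQ = t/0.48, so DWL = ½·t·(t/0.48) = t²/0.96.
At t = 25: DWL = 651.042. At t = 52: DWL = 2816.667.
Ratio = (52/25)² = 4.3264.

4.3264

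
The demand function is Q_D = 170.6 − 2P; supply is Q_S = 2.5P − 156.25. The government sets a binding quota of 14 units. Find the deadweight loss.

57.80

In inverse form: demand P = 85.3 − 0.5Q, supply P = 62.5 + 0.4Q.
Competitive equilibrium: 85.3 − 0.5Q = 62.5 + 0.4Q → Q* = 25.3333, P* = 72.6333.
At Q = 14: demand price = 85.3 − 0.5·14 = 78.3; supply price = 62.5 + 0.4·14 = 68.1.
ΔQ = 25.3333 − 14 = 11.3333; wedge = 78.3 − 68.1 = 10.2.
Deadweight loss = ½ × 11.3333 × 10.2 = 57.80.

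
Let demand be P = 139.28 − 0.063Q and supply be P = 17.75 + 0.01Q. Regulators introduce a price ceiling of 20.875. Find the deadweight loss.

66747.57

Competitive equilibrium: 139.28 − 0.063Q = 17.75 + 0.01Q → Q* = 1664.7945, P* = 34.3979.
At the ceiling P = 20.875, quantity supplied = (20.875 − 17.75)/0.01 = 312.5.
Willingness to pay at Q' = 312.5: 139.28 − 0.063·312.5 = 119.5925.
ΔQ = 1664.7945 − 312.5 = 1352.2945; wedge = 119.5925 − 20.875 = 98.7175.
The triangle = ½ × 1352.2945 × 98.7175 = 66747.57.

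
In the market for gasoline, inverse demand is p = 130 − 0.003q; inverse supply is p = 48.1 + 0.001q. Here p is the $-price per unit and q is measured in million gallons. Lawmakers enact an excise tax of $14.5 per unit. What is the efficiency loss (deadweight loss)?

$26281.25 million

Competitive equilibrium: 130 − 0.003q = 48.1 + 0.001q → q* = 20475, p* = 68.575.
With the tax, the buyer price exceeds the seller price by 14.5: (130 − 0.003q) − (48.1 + 0.001q) = 14.5 → q' = 16850.
Δq = 20475 − 16850 = 3625; the wedge equals the tax, 14.5.
Welfare loss = ½ × 3625 × 14.5 = $26281.25 million.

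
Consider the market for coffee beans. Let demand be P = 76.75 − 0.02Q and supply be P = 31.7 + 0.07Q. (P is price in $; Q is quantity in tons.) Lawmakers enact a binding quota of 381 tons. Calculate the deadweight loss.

Competitive equilibrium: 76.75 − 0.02Q = 31.7 + 0.07Q → Q* = 500.5556, P* = 66.7389.
At Q = 381: demand price = 76.75 − 0.02·381 = 69.13; supply price = 31.7 + 0.07·381 = 58.37.
ΔQ = 500.5556 − 381 = 119.5556; wedge = 69.13 − 58.37 = 10.76.
DWL = ½ × 119.5556 × 10.76 = $643.21.

$643.21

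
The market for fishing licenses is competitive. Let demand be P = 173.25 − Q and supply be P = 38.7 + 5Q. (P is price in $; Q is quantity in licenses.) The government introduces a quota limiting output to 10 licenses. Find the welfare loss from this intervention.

$463.14

Competitive equilibrium: 173.25 − Q = 38.7 + 5Q → Q* = 22.425, P* = 150.825.
At Q = 10: demand price = 173.25 − 1·10 = 163.25; supply price = 38.7 + 5·10 = 88.7.
ΔQ = 22.425 − 10 = 12.425; wedge = 163.25 − 88.7 = 74.55.
Welfare loss = ½ × 12.425 × 74.55 = $463.14.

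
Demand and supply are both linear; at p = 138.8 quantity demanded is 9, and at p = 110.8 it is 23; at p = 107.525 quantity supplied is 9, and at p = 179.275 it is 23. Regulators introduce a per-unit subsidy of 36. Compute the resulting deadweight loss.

90.95

Demand slope = (110.8 − 138.8)/(23 − 9) = −2, so p = 156.8 − 2q.
Supply slope = (179.275 − 107.525)/(23 − 9) = 5.125, so p = 61.4 + 5.125q.
Competitive equilibrium: 156.8 − 2q = 61.4 + 5.125q → q* = 13.3895, p* = 130.0211.
The subsidy lowers effective supply by 36: p = 25.4 + 5.125q.
New quantity: 156.8 − 2q = 25.4 + 5.125q → q' = 18.4421.
Overproduction Δq = 18.4421 − 13.3895 = 5.0526; wedge = subsidy = 36.
Welfare loss = ½ × 5.0526 × 36 = 90.95.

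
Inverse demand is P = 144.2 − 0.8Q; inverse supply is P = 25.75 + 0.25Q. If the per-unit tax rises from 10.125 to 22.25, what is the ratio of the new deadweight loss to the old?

4.829

Competitive equilibrium: 144.2 − 0.8Q = 25.75 + 0.25Q → Q* = 112.8095, P* = 53.9524.
For a per-unit tax t: ΔQ = t/1.05, so DWL = ½·t·(t/1.05) = t²/2.1.
At t = 10.125: DWL = 48.817. At t = 22.25: DWL = 235.744.
Ratio = (22.25/10.125)² = 4.829.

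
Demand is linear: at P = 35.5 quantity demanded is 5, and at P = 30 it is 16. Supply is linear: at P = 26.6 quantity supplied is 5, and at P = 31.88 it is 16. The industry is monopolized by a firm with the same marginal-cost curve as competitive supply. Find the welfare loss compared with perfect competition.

Demand slope = (30 − 35.5)/(16 − 5) = −0.5, so P = 38 − 0.5Q.
Supply slope = (31.88 − 26.6)/(16 − 5) = 0.48, so P = 24.2 + 0.48Q.
Competitive equilibrium: 38 − 0.5Q = 24.2 + 0.48Q → Q* = 14.0816, P* = 30.9592.
Marginal revenue: MR = 38 − Q. Set MR = MC: 38 − Q = 24.2 + 0.48Q → Q_m = 9.3243.
Price P_m = 38 − 0.5·9.3243 = 33.3379; MC(Q_m) = 24.2 + 0.48·9.3243 = 28.6757.
Competitive Q* = 14.0816, so ΔQ = 4.7573; wedge = 33.3379 − 28.6757 = 4.6622.
Deadweight loss = ½ × 4.7573 × 4.6622 = 11.09.

11.09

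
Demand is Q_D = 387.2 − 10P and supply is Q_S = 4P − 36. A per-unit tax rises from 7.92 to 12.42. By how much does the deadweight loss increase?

130.76

In inverse form: demand P = 38.72 − 0.1Q, supply P = 9 + 0.25Q.
Competitive equilibrium: 38.72 − 0.1Q = 9 + 0.25Q → Q* = 84.9143, P* = 30.2286.
For a per-unit tax t: ΔQ = t/0.35, so DWL = ½·t·(t/0.35) = t²/0.7.
At t = 7.92: DWL = 89.609. At t = 12.42: DWL = 220.366.
Increase = 220.366 − 89.609 = 130.76.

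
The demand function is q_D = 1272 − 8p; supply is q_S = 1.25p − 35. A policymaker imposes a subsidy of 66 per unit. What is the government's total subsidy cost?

In inverse form: demand p = 159 − 0.125q, supply p = 28 + 0.8q.
Competitive equilibrium: 159 − 0.125q = 28 + 0.8q → q* = 141.6216, p* = 141.2973.
The subsidy lowers effective supply by 66: p = 0.8q − 38.
New quantity: 159 − 0.125q = 0.8q − 38 → q' = 212.973.
Total subsidy cost = 66 × 212.973 = 14056.22.

14056.22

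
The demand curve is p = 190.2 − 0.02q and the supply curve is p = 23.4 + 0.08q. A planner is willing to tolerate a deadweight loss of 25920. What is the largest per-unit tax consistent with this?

Competitive equilibrium: 190.2 − 0.02q = 23.4 + 0.08q → q* = 1668, p* = 156.84.
A tax t gives Δq = t/0.1 and wedge t, so DWL = t²/0.2.
t²/0.2 = 25920 → t² = 5184 → t = 72.

72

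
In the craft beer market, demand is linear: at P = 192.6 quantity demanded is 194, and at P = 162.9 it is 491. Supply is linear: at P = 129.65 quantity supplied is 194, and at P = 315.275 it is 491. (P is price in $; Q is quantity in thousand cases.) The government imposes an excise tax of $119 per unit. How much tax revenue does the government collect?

$13886.07 thousand

Demand slope = (162.9 − 192.6)/(491 − 194) = −0.1, so P = 212 − 0.1Q.
Supply slope = (315.275 − 129.65)/(491 − 194) = 0.625, so P = 8.4 + 0.625Q.
Competitive equilibrium: 212 − 0.1Q = 8.4 + 0.625Q → Q* = 280.8276, P* = 183.9172.
With the tax, the buyer price exceeds the seller price by 119: (212 − 0.1Q) − (8.4 + 0.625Q) = 119 → Q' = 116.6897.
Tax revenue = 119 × 116.6897 = $13886.07 thousand.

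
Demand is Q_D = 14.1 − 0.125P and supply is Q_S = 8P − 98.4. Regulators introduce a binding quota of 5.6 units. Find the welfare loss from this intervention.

186.15

In inverse form: demand P = 112.8 − 8Q, supply P = 12.3 + 0.125Q.
Competitive equilibrium: 112.8 − 8Q = 12.3 + 0.125Q → Q* = 12.3692, P* = 13.8462.
At Q = 5.6: demand price = 112.8 − 8·5.6 = 68; supply price = 12.3 + 0.125·5.6 = 13.
ΔQ = 12.3692 − 5.6 = 6.7692; wedge = 68 − 13 = 55.
Welfare loss = ½ × 6.7692 × 55 = 186.15.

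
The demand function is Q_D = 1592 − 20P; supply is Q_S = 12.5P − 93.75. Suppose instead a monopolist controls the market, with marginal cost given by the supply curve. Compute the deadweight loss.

1542.74

In inverse form: demand P = 79.6 − 0.05Q, supply P = 7.5 + 0.08Q.
Competitive equilibrium: 79.6 − 0.05Q = 7.5 + 0.08Q → Q* = 554.6154, P* = 51.8692.
Marginal revenue: MR = 79.6 − 0.1Q. Set MR = MC: 79.6 − 0.1Q = 7.5 + 0.08Q → Q_m = 400.5556.
Price P_m = 79.6 − 0.05·400.5556 = 59.5722; MC(Q_m) = 7.5 + 0.08·400.5556 = 39.5444.
Competitive Q* = 554.6154, so ΔQ = 154.0598; wedge = 59.5722 − 39.5444 = 20.0278.
Deadweight loss = ½ × 154.0598 × 20.0278 = 1542.74.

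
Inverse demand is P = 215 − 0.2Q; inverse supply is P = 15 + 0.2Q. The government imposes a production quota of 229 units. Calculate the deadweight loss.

14688.20

Competitive equilibrium: 215 − 0.2Q = 15 + 0.2Q → Q* = 500, P* = 115.
At Q = 229: demand price = 215 − 0.2·229 = 169.2; supply price = 15 + 0.2·229 = 60.8.
ΔQ = 500 − 229 = 271; wedge = 169.2 − 60.8 = 108.4.
Welfare loss = ½ × 271 × 108.4 = 14688.20.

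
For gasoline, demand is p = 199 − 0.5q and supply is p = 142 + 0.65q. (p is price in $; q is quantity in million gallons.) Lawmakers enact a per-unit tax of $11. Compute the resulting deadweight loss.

$52.61 million

Competitive equilibrium: 199 − 0.5q = 142 + 0.65q → q* = 49.5652, p* = 174.2174.
With the tax, the buyer price exceeds the seller price by 11: (199 − 0.5q) − (142 + 0.65q) = 11 → q' = 40.
Δq = 49.5652 − 40 = 9.5652; the wedge equals the tax, 11.
Deadweight loss = ½ × 9.5652 × 11 = $52.61 million.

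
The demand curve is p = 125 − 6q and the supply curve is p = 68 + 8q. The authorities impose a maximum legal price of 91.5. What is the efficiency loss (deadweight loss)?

Competitive equilibrium: 125 − 6q = 68 + 8q → q* = 4.0714, p* = 100.5714.
At the ceiling p = 91.5, quantity supplied = (91.5 − 68)/8 = 2.9375.
Willingness to pay at q' = 2.9375: 125 − 6·2.9375 = 107.375.
Δq = 4.0714 − 2.9375 = 1.1339; wedge = 107.375 − 91.5 = 15.875.
Welfare loss = ½ × 1.1339 × 15.875 = 9.

9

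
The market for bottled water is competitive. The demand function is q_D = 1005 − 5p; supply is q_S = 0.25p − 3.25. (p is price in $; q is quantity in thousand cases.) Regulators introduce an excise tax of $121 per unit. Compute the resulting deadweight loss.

$1742.98 thousand

In inverse form: demand p = 201 − 0.2q, supply p = 13 + 4q.
Competitive equilibrium: 201 − 0.2q = 13 + 4q → q* = 44.7619, p* = 192.04762.
With the tax, the buyer price exceeds the seller price by 121: (201 − 0.2q) − (13 + 4q) = 121 → q' = 15.95238.
Δq = 44.7619 − 15.95238 = 28.80952; the wedge equals the tax, 121.
Welfare loss = ½ × 28.80952 × 121 = $1742.98 thousand.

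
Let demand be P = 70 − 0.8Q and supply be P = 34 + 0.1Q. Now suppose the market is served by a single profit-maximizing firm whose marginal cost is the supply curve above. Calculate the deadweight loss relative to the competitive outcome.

159.45

Competitive equilibrium: 70 − 0.8Q = 34 + 0.1Q → Q* = 40, P* = 38.
Marginal revenue: MR = 70 − 1.6Q. Set MR = MC: 70 − 1.6Q = 34 + 0.1Q → Q_m = 21.1765.
Price P_m = 70 − 0.8·21.1765 = 53.0588; MC(Q_m) = 34 + 0.1·21.1765 = 36.1177.
Competitive Q* = 40, so ΔQ = 18.8235; wedge = 53.0588 − 36.1177 = 16.9411.
Deadweight loss = ½ × 18.8235 × 16.9411 = 159.45.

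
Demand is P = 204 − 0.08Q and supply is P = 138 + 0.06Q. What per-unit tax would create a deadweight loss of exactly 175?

Competitive equilibrium: 204 − 0.08Q = 138 + 0.06Q → Q* = 471.4286, P* = 166.2857.
A tax t gives ΔQ = t/0.14 and wedge t, so DWL = t²/0.28.
t²/0.28 = 175 → t² = 49 → t = 7.

7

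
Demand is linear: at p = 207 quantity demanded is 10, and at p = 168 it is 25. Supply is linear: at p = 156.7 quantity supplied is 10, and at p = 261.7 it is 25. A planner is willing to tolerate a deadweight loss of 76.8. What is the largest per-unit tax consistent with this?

38.4

Demand slope = (168 − 207)/(25 − 10) = −2.6, so p = 233 − 2.6q.
Supply slope = (261.7 − 156.7)/(25 − 10) = 7, so p = 86.7 + 7q.
Competitive equilibrium: 233 − 2.6q = 86.7 + 7q → q* = 15.2396, p* = 193.3771.
A tax t gives Δq = t/9.6 and wedge t, so DWL = t²/19.2.
t²/19.2 = 76.8 → t² = 1474.56 → t = 38.4.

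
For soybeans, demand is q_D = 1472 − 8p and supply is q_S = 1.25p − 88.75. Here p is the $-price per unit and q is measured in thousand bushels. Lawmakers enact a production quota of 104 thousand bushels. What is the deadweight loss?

$152.56 thousand

In inverse form: demand p = 184 − 0.125q, supply p = 71 + 0.8q.
Competitive equilibrium: 184 − 0.125q = 71 + 0.8q → q* = 122.1622, p* = 168.7297.
At q = 104: demand price = 184 − 0.125·104 = 171; supply price = 71 + 0.8·104 = 154.2.
Δq = 122.1622 − 104 = 18.1622; wedge = 171 − 154.2 = 16.8.
Welfare loss = ½ × 18.1622 × 16.8 = $152.56 thousand.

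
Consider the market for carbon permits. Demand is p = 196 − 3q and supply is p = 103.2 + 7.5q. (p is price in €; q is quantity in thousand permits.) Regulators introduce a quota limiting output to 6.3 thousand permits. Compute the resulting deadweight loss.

Competitive equilibrium: 196 − 3q = 103.2 + 7.5q → q* = 8.8381, p* = 169.4857.
At q = 6.3: demand price = 196 − 3·6.3 = 177.1; supply price = 103.2 + 7.5·6.3 = 150.45.
Δq = 8.8381 − 6.3 = 2.5381; wedge = 177.1 − 150.45 = 26.65.
DWL = ½ × 2.5381 × 26.65 = €33.82 thousand.

€33.82 thousand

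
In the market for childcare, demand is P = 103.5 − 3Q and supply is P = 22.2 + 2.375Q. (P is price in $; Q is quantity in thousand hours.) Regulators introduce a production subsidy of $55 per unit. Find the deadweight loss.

Competitive equilibrium: 103.5 − 3Q = 22.2 + 2.375Q → Q* = 15.12558, P* = 58.12326.
The subsidy lowers effective supply by 55: P = 2.375Q − 32.8.
New quantity: 103.5 − 3Q = 2.375Q − 32.8 → Q' = 25.35814.
Overproduction ΔQ = 25.35814 − 15.12558 = 10.23256; wedge = subsidy = 55.
The triangle = ½ × 10.23256 × 55 = $281.40 thousand.

$281.40 thousand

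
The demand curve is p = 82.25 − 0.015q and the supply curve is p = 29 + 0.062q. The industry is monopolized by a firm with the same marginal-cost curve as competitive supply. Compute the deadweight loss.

Competitive equilibrium: 82.25 − 0.015q = 29 + 0.062q → q* = 691.5584, p* = 71.8766.
Marginal revenue: MR = 82.25 − 0.03q. Set MR = MC: 82.25 − 0.03q = 29 + 0.062q → q_m = 578.8043.
Price p_m = 82.25 − 0.015·578.8043 = 73.5679; MC(q_m) = 29 + 0.062·578.8043 = 64.8859.
Competitive q* = 691.5584, so Δq = 112.7541; wedge = 73.5679 − 64.8859 = 8.682.
Welfare loss = ½ × 112.7541 × 8.682 = 489.47.

489.47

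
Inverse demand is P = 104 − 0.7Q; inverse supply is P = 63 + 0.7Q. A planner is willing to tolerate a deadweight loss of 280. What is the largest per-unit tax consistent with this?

28

Competitive equilibrium: 104 − 0.7Q = 63 + 0.7Q → Q* = 29.2857, P* = 83.5.
A tax t gives ΔQ = t/1.4 and wedge t, so DWL = t²/2.8.
t²/2.8 = 280 → t² = 784 → t = 28.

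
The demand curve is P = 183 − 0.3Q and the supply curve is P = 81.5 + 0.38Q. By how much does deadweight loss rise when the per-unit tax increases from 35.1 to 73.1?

Competitive equilibrium: 183 − 0.3Q = 81.5 + 0.38Q → Q* = 149.2647, P* = 138.2206.
For a per-unit tax t: ΔQ = t/0.68, so DWL = ½·t·(t/0.68) = t²/1.36.
At t = 35.1: DWL = 905.89. At t = 73.1: DWL = 3929.125.
Increase = 3929.125 − 905.89 = 3023.24.

3023.24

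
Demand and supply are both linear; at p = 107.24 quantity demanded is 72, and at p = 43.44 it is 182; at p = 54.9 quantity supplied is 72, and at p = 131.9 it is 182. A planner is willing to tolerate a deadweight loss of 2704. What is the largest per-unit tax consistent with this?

83.2

Demand slope = (43.44 − 107.24)/(182 − 72) = −0.58, so p = 149 − 0.58q.
Supply slope = (131.9 − 54.9)/(182 − 72) = 0.7, so p = 4.5 + 0.7q.
Competitive equilibrium: 149 − 0.58q = 4.5 + 0.7q → q* = 112.8906, p* = 83.5234.
A tax t gives Δq = t/1.28 and wedge t, so DWL = t²/2.56.
t²/2.56 = 2704 → t² = 6922.24 → t = 83.2.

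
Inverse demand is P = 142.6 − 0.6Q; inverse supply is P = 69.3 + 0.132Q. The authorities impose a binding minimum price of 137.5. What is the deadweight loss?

Competitive equilibrium: 142.6 − 0.6Q = 69.3 + 0.132Q → Q* = 100.1366, P* = 82.518.
At the floor P = 137.5, quantity demanded = (142.6 − 137.5)/0.6 = 8.5.
Sellers' marginal cost at Q' = 8.5: 69.3 + 0.132·8.5 = 70.422.
ΔQ = 100.1366 − 8.5 = 91.6366; wedge = 137.5 − 70.422 = 67.078.
DWL = ½ × 91.6366 × 67.078 = 3073.40.

3073.40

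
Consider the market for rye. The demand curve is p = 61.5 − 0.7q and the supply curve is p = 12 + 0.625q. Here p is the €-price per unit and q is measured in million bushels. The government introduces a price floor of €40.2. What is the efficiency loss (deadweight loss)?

Competitive equilibrium: 61.5 − 0.7q = 12 + 0.625q → q* = 37.3585, p* = 35.3491.
At the floor p = 40.2, quantity demanded = (61.5 − 40.2)/0.7 = 30.4286.
Sellers' marginal cost at q' = 30.4286: 12 + 0.625·30.4286 = 31.0179.
Δq = 37.3585 − 30.4286 = 6.9299; wedge = 40.2 − 31.0179 = 9.1821.
Deadweight loss = ½ × 6.9299 × 9.1821 = €31.82 million.

€31.82 million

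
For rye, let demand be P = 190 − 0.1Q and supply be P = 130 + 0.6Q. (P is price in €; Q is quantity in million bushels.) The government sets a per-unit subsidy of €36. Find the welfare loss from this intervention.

Competitive equilibrium: 190 − 0.1Q = 130 + 0.6Q → Q* = 85.7143, P* = 181.4286.
The subsidy lowers effective supply by 36: P = 94 + 0.6Q.
New quantity: 190 − 0.1Q = 94 + 0.6Q → Q' = 137.1429.
Overproduction ΔQ = 137.1429 − 85.7143 = 51.4286; wedge = subsidy = 36.
DWL = ½ × 51.4286 × 36 = €925.71 million.

€925.71 million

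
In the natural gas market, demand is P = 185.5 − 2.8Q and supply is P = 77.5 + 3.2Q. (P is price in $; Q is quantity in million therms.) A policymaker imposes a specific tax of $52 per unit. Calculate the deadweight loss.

Competitive equilibrium: 185.5 − 2.8Q = 77.5 + 3.2Q → Q* = 18, P* = 135.1.
With the tax, the buyer price exceeds the seller price by 52: (185.5 − 2.8Q) − (77.5 + 3.2Q) = 52 → Q' = 9.3333.
ΔQ = 18 − 9.3333 = 8.6667; the wedge equals the tax, 52.
The triangle = ½ × 8.6667 × 52 = $225.33 million.

$225.33 million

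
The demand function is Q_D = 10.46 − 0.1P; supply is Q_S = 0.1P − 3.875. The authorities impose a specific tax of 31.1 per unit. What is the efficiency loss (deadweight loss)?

24.18

In inverse form: demand P = 104.6 − 10Q, supply P = 38.75 + 10Q.
Competitive equilibrium: 104.6 − 10Q = 38.75 + 10Q → Q* = 3.2925, P* = 71.675.
With the tax, the buyer price exceeds the seller price by 31.1: (104.6 − 10Q) − (38.75 + 10Q) = 31.1 → Q' = 1.7375.
ΔQ = 3.2925 − 1.7375 = 1.555; the wedge equals the tax, 31.1.
Deadweight loss = ½ × 1.555 × 31.1 = 24.18.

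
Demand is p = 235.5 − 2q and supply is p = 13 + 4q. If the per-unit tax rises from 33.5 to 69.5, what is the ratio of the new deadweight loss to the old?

Competitive equilibrium: 235.5 − 2q = 13 + 4q → q* = 37.0833, p* = 161.3333.
For a per-unit tax t: Δq = t/6, so DWL = ½·t·(t/6) = t²/12.
At t = 33.5: DWL = 93.521. At t = 69.5: DWL = 402.521.
Ratio = (69.5/33.5)² = 4.304.

4.304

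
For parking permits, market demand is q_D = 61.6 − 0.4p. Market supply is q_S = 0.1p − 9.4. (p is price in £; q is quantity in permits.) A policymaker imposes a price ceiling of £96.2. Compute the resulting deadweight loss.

In inverse form: demand p = 154 − 2.5q, supply p = 94 + 10q.
Competitive equilibrium: 154 − 2.5q = 94 + 10q → q* = 4.8, p* = 142.
At the ceiling p = 96.2, quantity supplied = (96.2 − 94)/10 = 0.22.
Willingness to pay at q' = 0.22: 154 − 2.5·0.22 = 153.45.
Δq = 4.8 − 0.22 = 4.58; wedge = 153.45 − 96.2 = 57.25.
Deadweight loss = ½ × 4.58 × 57.25 = £131.10.

£131.10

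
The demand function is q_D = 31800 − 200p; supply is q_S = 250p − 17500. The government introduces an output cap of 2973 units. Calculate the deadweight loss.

215232.84

In inverse form: demand p = 159 − 0.005q, supply p = 70 + 0.004q.
Competitive equilibrium: 159 − 0.005q = 70 + 0.004q → q* = 9888.8889, p* = 109.5556.
At q = 2973: demand price = 159 − 0.005·2973 = 144.135; supply price = 70 + 0.004·2973 = 81.892.
Δq = 9888.8889 − 2973 = 6915.8889; wedge = 144.135 − 81.892 = 62.243.
Welfare loss = ½ × 6915.8889 × 62.243 = 215232.84.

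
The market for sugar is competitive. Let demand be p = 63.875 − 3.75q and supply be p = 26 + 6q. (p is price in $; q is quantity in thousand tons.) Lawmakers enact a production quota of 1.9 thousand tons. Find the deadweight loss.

Competitive equilibrium: 63.875 − 3.75q = 26 + 6q → q* = 3.8846, p* = 49.3077.
At q = 1.9: demand price = 63.875 − 3.75·1.9 = 56.75; supply price = 26 + 6·1.9 = 37.4.
Δq = 3.8846 − 1.9 = 1.9846; wedge = 56.75 − 37.4 = 19.35.
Deadweight loss = ½ × 1.9846 × 19.35 = $19.20 thousand.

$19.20 thousand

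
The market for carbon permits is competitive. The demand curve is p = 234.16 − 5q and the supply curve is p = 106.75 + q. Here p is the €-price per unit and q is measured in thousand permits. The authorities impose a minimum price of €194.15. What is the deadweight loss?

Competitive equilibrium: 234.16 − 5q = 106.75 + q → q* = 21.235, p* = 127.985.
At the floor p = 194.15, quantity demanded = (234.16 − 194.15)/5 = 8.002.
Sellers' marginal cost at q' = 8.002: 106.75 + 1·8.002 = 114.752.
Δq = 21.235 − 8.002 = 13.233; wedge = 194.15 − 114.752 = 79.398.
Welfare loss = ½ × 13.233 × 79.398 = €525.34 thousand.

€525.34 thousand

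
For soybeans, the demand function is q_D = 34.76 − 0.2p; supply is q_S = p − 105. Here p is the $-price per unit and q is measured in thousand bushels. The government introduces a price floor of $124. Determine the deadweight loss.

In inverse form: demand p = 173.8 − 5q, supply p = 105 + q.
Competitive equilibrium: 173.8 − 5q = 105 + q → q* = 11.4667, p* = 116.4667.
At the floor p = 124, quantity demanded = (173.8 − 124)/5 = 9.96.
Sellers' marginal cost at q' = 9.96: 105 + 1·9.96 = 114.96.
Δq = 11.4667 − 9.96 = 1.5067; wedge = 124 − 114.96 = 9.04.
Deadweight loss = ½ × 1.5067 × 9.04 = $6.81 thousand.

$6.81 thousand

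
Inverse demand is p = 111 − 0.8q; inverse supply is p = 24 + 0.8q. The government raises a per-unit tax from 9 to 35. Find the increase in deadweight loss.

357.50

Competitive equilibrium: 111 − 0.8q = 24 + 0.8q → q* = 54.375, p* = 67.5.
For a per-unit tax t: Δq = t/1.6, so DWL = ½·t·(t/1.6) = t²/3.2.
At t = 9: DWL = 25.313. At t = 35: DWL = 382.813.
Increase = 382.813 − 25.313 = 357.50.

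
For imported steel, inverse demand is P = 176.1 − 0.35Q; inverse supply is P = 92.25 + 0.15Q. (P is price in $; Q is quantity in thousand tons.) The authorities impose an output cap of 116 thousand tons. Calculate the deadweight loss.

Competitive equilibrium: 176.1 − 0.35Q = 92.25 + 0.15Q → Q* = 167.7, P* = 117.405.
At Q = 116: demand price = 176.1 − 0.35·116 = 135.5; supply price = 92.25 + 0.15·116 = 109.65.
ΔQ = 167.7 − 116 = 51.7; wedge = 135.5 − 109.65 = 25.85.
DWL = ½ × 51.7 × 25.85 = $668.22 thousand.

$668.22 thousand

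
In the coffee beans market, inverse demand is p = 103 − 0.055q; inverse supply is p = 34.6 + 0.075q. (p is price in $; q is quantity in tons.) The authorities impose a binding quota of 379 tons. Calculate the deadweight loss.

$1407.53

Competitive equilibrium: 103 − 0.055q = 34.6 + 0.075q → q* = 526.1538, p* = 74.0615.
At q = 379: demand price = 103 − 0.055·379 = 82.155; supply price = 34.6 + 0.075·379 = 63.025.
Δq = 526.1538 − 379 = 147.1538; wedge = 82.155 − 63.025 = 19.13.
Welfare loss = ½ × 147.1538 × 19.13 = $1407.53.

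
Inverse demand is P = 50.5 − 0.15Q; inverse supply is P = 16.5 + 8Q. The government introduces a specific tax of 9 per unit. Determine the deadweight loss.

Competitive equilibrium: 50.5 − 0.15Q = 16.5 + 8Q → Q* = 4.1718, P* = 49.8742.
With the tax, the buyer price exceeds the seller price by 9: (50.5 − 0.15Q) − (16.5 + 8Q) = 9 → Q' = 3.0675.
ΔQ = 4.1718 − 3.0675 = 1.1043; the wedge equals the tax, 9.
Welfare loss = ½ × 1.1043 × 9 = 4.97.

4.97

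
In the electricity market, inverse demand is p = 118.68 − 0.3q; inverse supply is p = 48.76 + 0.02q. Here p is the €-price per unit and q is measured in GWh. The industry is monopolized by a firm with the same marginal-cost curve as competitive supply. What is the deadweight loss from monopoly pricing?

€1788.47

Competitive equilibrium: 118.68 − 0.3q = 48.76 + 0.02q → q* = 218.5, p* = 53.13.
Marginal revenue: MR = 118.68 − 0.6q. Set MR = MC: 118.68 − 0.6q = 48.76 + 0.02q → q_m = 112.7742.
Price p_m = 118.68 − 0.3·112.7742 = 84.8477; MC(q_m) = 48.76 + 0.02·112.7742 = 51.0155.
Competitive q* = 218.5, so Δq = 105.7258; wedge = 84.8477 − 51.0155 = 33.8322.
The triangle = ½ × 105.7258 × 33.8322 = €1788.47.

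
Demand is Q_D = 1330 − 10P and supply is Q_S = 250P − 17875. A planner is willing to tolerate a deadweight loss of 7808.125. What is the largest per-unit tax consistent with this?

40.3

In inverse form: demand P = 133 − 0.1Q, supply P = 71.5 + 0.004Q.
Competitive equilibrium: 133 − 0.1Q = 71.5 + 0.004Q → Q* = 591.3462, P* = 73.8654.
A tax t gives ΔQ = t/0.104 and wedge t, so DWL = t²/0.208.
t²/0.208 = 7808.125 → t² = 1624.09 → t = 40.3.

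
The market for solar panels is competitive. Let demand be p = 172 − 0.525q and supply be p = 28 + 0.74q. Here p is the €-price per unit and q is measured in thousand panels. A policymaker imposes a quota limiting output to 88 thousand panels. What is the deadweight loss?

Competitive equilibrium: 172 − 0.525q = 28 + 0.74q → q* = 113.834, p* = 112.2372.
At q = 88: demand price = 172 − 0.525·88 = 125.8; supply price = 28 + 0.74·88 = 93.12.
Δq = 113.834 − 88 = 25.834; wedge = 125.8 − 93.12 = 32.68.
Welfare loss = ½ × 25.834 × 32.68 = €422.13 thousand.

€422.13 thousand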